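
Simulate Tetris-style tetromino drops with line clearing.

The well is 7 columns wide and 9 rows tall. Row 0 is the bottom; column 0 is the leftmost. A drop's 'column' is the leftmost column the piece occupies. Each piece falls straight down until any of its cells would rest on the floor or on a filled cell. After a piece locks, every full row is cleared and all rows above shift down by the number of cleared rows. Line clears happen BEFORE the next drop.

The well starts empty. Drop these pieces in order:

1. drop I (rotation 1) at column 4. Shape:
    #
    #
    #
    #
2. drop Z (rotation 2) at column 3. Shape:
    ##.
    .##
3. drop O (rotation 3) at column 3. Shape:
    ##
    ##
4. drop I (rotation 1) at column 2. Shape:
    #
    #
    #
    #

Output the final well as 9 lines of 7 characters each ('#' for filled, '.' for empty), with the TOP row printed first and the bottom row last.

Answer: .......
...##..
...##..
...##..
....##.
..#.#..
..#.#..
..#.#..
..#.#..

Derivation:
Drop 1: I rot1 at col 4 lands with bottom-row=0; cleared 0 line(s) (total 0); column heights now [0 0 0 0 4 0 0], max=4
Drop 2: Z rot2 at col 3 lands with bottom-row=4; cleared 0 line(s) (total 0); column heights now [0 0 0 6 6 5 0], max=6
Drop 3: O rot3 at col 3 lands with bottom-row=6; cleared 0 line(s) (total 0); column heights now [0 0 0 8 8 5 0], max=8
Drop 4: I rot1 at col 2 lands with bottom-row=0; cleared 0 line(s) (total 0); column heights now [0 0 4 8 8 5 0], max=8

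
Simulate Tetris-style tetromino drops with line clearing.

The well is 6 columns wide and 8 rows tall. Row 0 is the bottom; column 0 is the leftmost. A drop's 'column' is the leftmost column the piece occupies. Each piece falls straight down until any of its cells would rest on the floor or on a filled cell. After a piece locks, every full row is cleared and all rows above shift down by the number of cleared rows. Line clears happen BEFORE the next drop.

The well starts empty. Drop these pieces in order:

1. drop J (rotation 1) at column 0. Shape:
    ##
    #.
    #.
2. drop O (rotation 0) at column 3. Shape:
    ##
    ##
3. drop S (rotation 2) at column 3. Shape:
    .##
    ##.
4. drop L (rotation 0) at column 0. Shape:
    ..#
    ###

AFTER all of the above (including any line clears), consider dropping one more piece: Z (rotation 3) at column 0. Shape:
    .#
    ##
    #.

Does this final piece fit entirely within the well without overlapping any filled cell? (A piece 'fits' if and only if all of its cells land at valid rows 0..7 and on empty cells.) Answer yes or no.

Drop 1: J rot1 at col 0 lands with bottom-row=0; cleared 0 line(s) (total 0); column heights now [3 3 0 0 0 0], max=3
Drop 2: O rot0 at col 3 lands with bottom-row=0; cleared 0 line(s) (total 0); column heights now [3 3 0 2 2 0], max=3
Drop 3: S rot2 at col 3 lands with bottom-row=2; cleared 0 line(s) (total 0); column heights now [3 3 0 3 4 4], max=4
Drop 4: L rot0 at col 0 lands with bottom-row=3; cleared 0 line(s) (total 0); column heights now [4 4 5 3 4 4], max=5
Test piece Z rot3 at col 0 (width 2): heights before test = [4 4 5 3 4 4]; fits = True

Answer: yes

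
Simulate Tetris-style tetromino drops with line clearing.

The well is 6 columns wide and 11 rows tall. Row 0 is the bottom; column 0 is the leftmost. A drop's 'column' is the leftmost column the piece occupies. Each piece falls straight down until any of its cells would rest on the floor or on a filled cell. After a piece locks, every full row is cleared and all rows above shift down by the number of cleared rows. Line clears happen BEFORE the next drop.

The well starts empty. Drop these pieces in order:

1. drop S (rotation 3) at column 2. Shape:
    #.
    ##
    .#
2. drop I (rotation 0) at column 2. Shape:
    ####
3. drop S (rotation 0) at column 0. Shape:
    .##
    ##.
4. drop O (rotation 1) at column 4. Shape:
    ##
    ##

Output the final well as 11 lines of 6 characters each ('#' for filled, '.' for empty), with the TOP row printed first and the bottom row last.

Answer: ......
......
......
......
......
......
......
.##...
..#...
..####
...###

Derivation:
Drop 1: S rot3 at col 2 lands with bottom-row=0; cleared 0 line(s) (total 0); column heights now [0 0 3 2 0 0], max=3
Drop 2: I rot0 at col 2 lands with bottom-row=3; cleared 0 line(s) (total 0); column heights now [0 0 4 4 4 4], max=4
Drop 3: S rot0 at col 0 lands with bottom-row=3; cleared 1 line(s) (total 1); column heights now [0 4 4 2 0 0], max=4
Drop 4: O rot1 at col 4 lands with bottom-row=0; cleared 0 line(s) (total 1); column heights now [0 4 4 2 2 2], max=4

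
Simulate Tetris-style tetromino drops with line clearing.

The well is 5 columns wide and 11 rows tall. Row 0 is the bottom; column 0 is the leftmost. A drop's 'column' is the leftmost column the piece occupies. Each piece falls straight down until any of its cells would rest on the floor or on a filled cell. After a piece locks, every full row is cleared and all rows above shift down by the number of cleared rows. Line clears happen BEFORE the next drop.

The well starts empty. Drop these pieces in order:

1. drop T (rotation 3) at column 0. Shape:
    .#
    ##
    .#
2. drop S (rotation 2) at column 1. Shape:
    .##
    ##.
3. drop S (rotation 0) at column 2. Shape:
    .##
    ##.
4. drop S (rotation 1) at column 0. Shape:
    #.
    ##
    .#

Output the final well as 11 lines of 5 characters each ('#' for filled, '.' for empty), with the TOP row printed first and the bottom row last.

Drop 1: T rot3 at col 0 lands with bottom-row=0; cleared 0 line(s) (total 0); column heights now [2 3 0 0 0], max=3
Drop 2: S rot2 at col 1 lands with bottom-row=3; cleared 0 line(s) (total 0); column heights now [2 4 5 5 0], max=5
Drop 3: S rot0 at col 2 lands with bottom-row=5; cleared 0 line(s) (total 0); column heights now [2 4 6 7 7], max=7
Drop 4: S rot1 at col 0 lands with bottom-row=4; cleared 0 line(s) (total 0); column heights now [7 6 6 7 7], max=7

Answer: .....
.....
.....
.....
#..##
####.
.###.
.##..
.#...
##...
.#...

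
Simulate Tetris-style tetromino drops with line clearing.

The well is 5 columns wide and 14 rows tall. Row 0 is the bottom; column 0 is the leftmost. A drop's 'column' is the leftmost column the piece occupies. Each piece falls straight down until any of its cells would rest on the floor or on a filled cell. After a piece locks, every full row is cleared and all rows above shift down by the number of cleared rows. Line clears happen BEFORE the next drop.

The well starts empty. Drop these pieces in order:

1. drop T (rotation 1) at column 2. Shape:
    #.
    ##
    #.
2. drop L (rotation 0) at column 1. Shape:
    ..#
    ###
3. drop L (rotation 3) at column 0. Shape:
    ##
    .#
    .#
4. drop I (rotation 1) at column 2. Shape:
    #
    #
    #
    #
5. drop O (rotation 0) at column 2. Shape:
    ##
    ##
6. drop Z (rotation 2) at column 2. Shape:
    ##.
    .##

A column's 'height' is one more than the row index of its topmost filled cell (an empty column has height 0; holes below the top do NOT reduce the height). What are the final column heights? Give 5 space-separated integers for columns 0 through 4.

Answer: 7 7 12 12 11

Derivation:
Drop 1: T rot1 at col 2 lands with bottom-row=0; cleared 0 line(s) (total 0); column heights now [0 0 3 2 0], max=3
Drop 2: L rot0 at col 1 lands with bottom-row=3; cleared 0 line(s) (total 0); column heights now [0 4 4 5 0], max=5
Drop 3: L rot3 at col 0 lands with bottom-row=4; cleared 0 line(s) (total 0); column heights now [7 7 4 5 0], max=7
Drop 4: I rot1 at col 2 lands with bottom-row=4; cleared 0 line(s) (total 0); column heights now [7 7 8 5 0], max=8
Drop 5: O rot0 at col 2 lands with bottom-row=8; cleared 0 line(s) (total 0); column heights now [7 7 10 10 0], max=10
Drop 6: Z rot2 at col 2 lands with bottom-row=10; cleared 0 line(s) (total 0); column heights now [7 7 12 12 11], max=12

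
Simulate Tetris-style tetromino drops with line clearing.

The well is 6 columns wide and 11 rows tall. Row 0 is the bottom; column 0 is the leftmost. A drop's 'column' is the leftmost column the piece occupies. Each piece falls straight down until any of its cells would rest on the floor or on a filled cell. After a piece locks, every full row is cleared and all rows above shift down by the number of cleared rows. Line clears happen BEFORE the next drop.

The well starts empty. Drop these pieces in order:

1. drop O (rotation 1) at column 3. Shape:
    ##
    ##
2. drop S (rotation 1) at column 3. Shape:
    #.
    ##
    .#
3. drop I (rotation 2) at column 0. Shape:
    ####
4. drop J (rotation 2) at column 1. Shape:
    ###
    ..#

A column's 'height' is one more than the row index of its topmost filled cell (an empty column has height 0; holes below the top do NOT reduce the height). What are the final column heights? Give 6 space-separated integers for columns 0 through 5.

Drop 1: O rot1 at col 3 lands with bottom-row=0; cleared 0 line(s) (total 0); column heights now [0 0 0 2 2 0], max=2
Drop 2: S rot1 at col 3 lands with bottom-row=2; cleared 0 line(s) (total 0); column heights now [0 0 0 5 4 0], max=5
Drop 3: I rot2 at col 0 lands with bottom-row=5; cleared 0 line(s) (total 0); column heights now [6 6 6 6 4 0], max=6
Drop 4: J rot2 at col 1 lands with bottom-row=6; cleared 0 line(s) (total 0); column heights now [6 8 8 8 4 0], max=8

Answer: 6 8 8 8 4 0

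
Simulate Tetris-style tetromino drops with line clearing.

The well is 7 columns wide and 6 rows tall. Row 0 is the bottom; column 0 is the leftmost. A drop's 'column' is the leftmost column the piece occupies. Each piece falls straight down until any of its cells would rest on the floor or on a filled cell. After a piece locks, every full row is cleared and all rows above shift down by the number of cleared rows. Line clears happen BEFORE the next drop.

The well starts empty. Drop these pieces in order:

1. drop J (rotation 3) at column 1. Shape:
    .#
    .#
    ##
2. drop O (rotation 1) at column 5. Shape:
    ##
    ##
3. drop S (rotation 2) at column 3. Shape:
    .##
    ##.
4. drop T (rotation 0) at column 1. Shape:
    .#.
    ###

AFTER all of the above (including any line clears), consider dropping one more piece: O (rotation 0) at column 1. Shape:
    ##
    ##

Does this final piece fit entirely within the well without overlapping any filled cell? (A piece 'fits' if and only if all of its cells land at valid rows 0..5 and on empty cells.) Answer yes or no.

Drop 1: J rot3 at col 1 lands with bottom-row=0; cleared 0 line(s) (total 0); column heights now [0 1 3 0 0 0 0], max=3
Drop 2: O rot1 at col 5 lands with bottom-row=0; cleared 0 line(s) (total 0); column heights now [0 1 3 0 0 2 2], max=3
Drop 3: S rot2 at col 3 lands with bottom-row=1; cleared 0 line(s) (total 0); column heights now [0 1 3 2 3 3 2], max=3
Drop 4: T rot0 at col 1 lands with bottom-row=3; cleared 0 line(s) (total 0); column heights now [0 4 5 4 3 3 2], max=5
Test piece O rot0 at col 1 (width 2): heights before test = [0 4 5 4 3 3 2]; fits = False

Answer: no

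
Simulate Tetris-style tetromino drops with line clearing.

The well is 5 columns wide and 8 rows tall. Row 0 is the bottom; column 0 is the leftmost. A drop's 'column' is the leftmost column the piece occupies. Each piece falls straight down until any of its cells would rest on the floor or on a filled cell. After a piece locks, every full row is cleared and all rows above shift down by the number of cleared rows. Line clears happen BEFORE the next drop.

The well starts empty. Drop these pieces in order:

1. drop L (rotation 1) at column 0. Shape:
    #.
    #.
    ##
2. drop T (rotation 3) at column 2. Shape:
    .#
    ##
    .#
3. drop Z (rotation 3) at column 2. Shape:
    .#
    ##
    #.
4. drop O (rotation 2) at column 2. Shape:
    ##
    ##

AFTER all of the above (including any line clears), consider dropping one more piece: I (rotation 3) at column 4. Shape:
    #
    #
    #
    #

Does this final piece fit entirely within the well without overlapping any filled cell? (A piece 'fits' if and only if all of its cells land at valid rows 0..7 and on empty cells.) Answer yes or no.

Drop 1: L rot1 at col 0 lands with bottom-row=0; cleared 0 line(s) (total 0); column heights now [3 1 0 0 0], max=3
Drop 2: T rot3 at col 2 lands with bottom-row=0; cleared 0 line(s) (total 0); column heights now [3 1 2 3 0], max=3
Drop 3: Z rot3 at col 2 lands with bottom-row=2; cleared 0 line(s) (total 0); column heights now [3 1 4 5 0], max=5
Drop 4: O rot2 at col 2 lands with bottom-row=5; cleared 0 line(s) (total 0); column heights now [3 1 7 7 0], max=7
Test piece I rot3 at col 4 (width 1): heights before test = [3 1 7 7 0]; fits = True

Answer: yes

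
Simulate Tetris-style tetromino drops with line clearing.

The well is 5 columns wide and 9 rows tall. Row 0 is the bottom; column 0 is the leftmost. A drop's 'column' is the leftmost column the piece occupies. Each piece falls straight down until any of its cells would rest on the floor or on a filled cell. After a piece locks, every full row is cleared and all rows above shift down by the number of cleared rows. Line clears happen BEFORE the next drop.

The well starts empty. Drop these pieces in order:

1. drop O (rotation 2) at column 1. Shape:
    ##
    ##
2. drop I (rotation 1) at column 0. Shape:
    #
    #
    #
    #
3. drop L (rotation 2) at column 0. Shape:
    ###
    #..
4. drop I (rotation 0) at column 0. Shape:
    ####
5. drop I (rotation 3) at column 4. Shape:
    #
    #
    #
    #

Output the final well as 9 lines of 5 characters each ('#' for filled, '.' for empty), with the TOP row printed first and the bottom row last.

Drop 1: O rot2 at col 1 lands with bottom-row=0; cleared 0 line(s) (total 0); column heights now [0 2 2 0 0], max=2
Drop 2: I rot1 at col 0 lands with bottom-row=0; cleared 0 line(s) (total 0); column heights now [4 2 2 0 0], max=4
Drop 3: L rot2 at col 0 lands with bottom-row=4; cleared 0 line(s) (total 0); column heights now [6 6 6 0 0], max=6
Drop 4: I rot0 at col 0 lands with bottom-row=6; cleared 0 line(s) (total 0); column heights now [7 7 7 7 0], max=7
Drop 5: I rot3 at col 4 lands with bottom-row=0; cleared 0 line(s) (total 0); column heights now [7 7 7 7 4], max=7

Answer: .....
.....
####.
###..
#....
#...#
#...#
###.#
###.#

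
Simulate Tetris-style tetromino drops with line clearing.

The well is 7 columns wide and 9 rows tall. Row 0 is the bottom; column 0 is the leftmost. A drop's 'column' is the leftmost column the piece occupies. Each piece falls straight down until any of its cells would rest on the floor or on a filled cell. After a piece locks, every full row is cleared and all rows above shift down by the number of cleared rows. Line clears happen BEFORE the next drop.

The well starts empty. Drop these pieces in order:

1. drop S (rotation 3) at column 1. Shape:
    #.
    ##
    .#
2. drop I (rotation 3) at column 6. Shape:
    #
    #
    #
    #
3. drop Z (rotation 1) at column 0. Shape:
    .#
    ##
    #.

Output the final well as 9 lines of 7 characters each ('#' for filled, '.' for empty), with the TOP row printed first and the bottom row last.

Drop 1: S rot3 at col 1 lands with bottom-row=0; cleared 0 line(s) (total 0); column heights now [0 3 2 0 0 0 0], max=3
Drop 2: I rot3 at col 6 lands with bottom-row=0; cleared 0 line(s) (total 0); column heights now [0 3 2 0 0 0 4], max=4
Drop 3: Z rot1 at col 0 lands with bottom-row=2; cleared 0 line(s) (total 0); column heights now [4 5 2 0 0 0 4], max=5

Answer: .......
.......
.......
.......
.#.....
##....#
##....#
.##...#
..#...#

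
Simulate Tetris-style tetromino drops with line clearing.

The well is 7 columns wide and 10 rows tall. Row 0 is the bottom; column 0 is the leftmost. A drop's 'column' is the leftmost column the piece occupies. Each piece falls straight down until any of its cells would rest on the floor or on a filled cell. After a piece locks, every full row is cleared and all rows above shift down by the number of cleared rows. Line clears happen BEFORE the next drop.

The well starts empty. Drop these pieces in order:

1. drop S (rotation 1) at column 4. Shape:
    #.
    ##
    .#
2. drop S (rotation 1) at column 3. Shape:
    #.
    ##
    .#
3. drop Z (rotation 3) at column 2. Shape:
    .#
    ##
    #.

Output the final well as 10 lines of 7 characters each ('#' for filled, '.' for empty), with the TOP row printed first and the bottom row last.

Drop 1: S rot1 at col 4 lands with bottom-row=0; cleared 0 line(s) (total 0); column heights now [0 0 0 0 3 2 0], max=3
Drop 2: S rot1 at col 3 lands with bottom-row=3; cleared 0 line(s) (total 0); column heights now [0 0 0 6 5 2 0], max=6
Drop 3: Z rot3 at col 2 lands with bottom-row=5; cleared 0 line(s) (total 0); column heights now [0 0 7 8 5 2 0], max=8

Answer: .......
.......
...#...
..##...
..##...
...##..
....#..
....#..
....##.
.....#.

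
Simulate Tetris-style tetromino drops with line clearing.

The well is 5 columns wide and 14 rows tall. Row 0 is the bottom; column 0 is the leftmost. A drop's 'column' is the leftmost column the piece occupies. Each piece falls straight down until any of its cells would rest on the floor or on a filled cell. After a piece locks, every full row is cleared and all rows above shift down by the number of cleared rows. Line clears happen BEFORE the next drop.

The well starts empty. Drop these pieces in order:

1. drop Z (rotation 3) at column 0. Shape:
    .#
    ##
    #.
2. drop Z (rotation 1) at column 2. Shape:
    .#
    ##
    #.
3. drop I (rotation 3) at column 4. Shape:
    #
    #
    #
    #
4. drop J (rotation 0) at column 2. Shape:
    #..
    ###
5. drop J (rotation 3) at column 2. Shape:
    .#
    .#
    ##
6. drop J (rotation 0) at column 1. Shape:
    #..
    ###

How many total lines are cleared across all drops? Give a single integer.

Answer: 1

Derivation:
Drop 1: Z rot3 at col 0 lands with bottom-row=0; cleared 0 line(s) (total 0); column heights now [2 3 0 0 0], max=3
Drop 2: Z rot1 at col 2 lands with bottom-row=0; cleared 0 line(s) (total 0); column heights now [2 3 2 3 0], max=3
Drop 3: I rot3 at col 4 lands with bottom-row=0; cleared 1 line(s) (total 1); column heights now [1 2 1 2 3], max=3
Drop 4: J rot0 at col 2 lands with bottom-row=3; cleared 0 line(s) (total 1); column heights now [1 2 5 4 4], max=5
Drop 5: J rot3 at col 2 lands with bottom-row=5; cleared 0 line(s) (total 1); column heights now [1 2 6 8 4], max=8
Drop 6: J rot0 at col 1 lands with bottom-row=8; cleared 0 line(s) (total 1); column heights now [1 10 9 9 4], max=10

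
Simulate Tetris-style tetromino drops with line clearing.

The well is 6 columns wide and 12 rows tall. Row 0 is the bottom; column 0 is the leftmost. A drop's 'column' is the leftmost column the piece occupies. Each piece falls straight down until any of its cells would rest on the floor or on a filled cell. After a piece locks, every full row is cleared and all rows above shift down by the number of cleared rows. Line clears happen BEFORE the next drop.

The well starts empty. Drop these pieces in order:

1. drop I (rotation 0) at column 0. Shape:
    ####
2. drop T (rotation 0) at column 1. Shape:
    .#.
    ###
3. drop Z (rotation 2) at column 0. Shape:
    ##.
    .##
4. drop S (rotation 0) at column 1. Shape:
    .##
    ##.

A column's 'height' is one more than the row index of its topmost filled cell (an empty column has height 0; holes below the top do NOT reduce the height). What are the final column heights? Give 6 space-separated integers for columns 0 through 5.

Drop 1: I rot0 at col 0 lands with bottom-row=0; cleared 0 line(s) (total 0); column heights now [1 1 1 1 0 0], max=1
Drop 2: T rot0 at col 1 lands with bottom-row=1; cleared 0 line(s) (total 0); column heights now [1 2 3 2 0 0], max=3
Drop 3: Z rot2 at col 0 lands with bottom-row=3; cleared 0 line(s) (total 0); column heights now [5 5 4 2 0 0], max=5
Drop 4: S rot0 at col 1 lands with bottom-row=5; cleared 0 line(s) (total 0); column heights now [5 6 7 7 0 0], max=7

Answer: 5 6 7 7 0 0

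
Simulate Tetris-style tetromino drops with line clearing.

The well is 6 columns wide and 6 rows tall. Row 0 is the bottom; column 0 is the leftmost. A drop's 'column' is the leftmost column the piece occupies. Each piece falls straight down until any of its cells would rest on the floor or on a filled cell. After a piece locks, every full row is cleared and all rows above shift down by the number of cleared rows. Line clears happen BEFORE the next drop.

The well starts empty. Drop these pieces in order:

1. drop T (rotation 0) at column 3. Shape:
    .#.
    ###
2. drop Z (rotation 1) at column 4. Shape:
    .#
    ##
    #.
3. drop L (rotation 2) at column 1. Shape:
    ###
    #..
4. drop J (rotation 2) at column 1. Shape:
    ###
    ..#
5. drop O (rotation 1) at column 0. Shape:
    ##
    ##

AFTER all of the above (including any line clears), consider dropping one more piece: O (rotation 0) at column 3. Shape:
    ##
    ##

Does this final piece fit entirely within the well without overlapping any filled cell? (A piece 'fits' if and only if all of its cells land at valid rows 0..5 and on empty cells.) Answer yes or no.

Drop 1: T rot0 at col 3 lands with bottom-row=0; cleared 0 line(s) (total 0); column heights now [0 0 0 1 2 1], max=2
Drop 2: Z rot1 at col 4 lands with bottom-row=2; cleared 0 line(s) (total 0); column heights now [0 0 0 1 4 5], max=5
Drop 3: L rot2 at col 1 lands with bottom-row=0; cleared 0 line(s) (total 0); column heights now [0 2 2 2 4 5], max=5
Drop 4: J rot2 at col 1 lands with bottom-row=2; cleared 0 line(s) (total 0); column heights now [0 4 4 4 4 5], max=5
Drop 5: O rot1 at col 0 lands with bottom-row=4; cleared 0 line(s) (total 0); column heights now [6 6 4 4 4 5], max=6
Test piece O rot0 at col 3 (width 2): heights before test = [6 6 4 4 4 5]; fits = True

Answer: yes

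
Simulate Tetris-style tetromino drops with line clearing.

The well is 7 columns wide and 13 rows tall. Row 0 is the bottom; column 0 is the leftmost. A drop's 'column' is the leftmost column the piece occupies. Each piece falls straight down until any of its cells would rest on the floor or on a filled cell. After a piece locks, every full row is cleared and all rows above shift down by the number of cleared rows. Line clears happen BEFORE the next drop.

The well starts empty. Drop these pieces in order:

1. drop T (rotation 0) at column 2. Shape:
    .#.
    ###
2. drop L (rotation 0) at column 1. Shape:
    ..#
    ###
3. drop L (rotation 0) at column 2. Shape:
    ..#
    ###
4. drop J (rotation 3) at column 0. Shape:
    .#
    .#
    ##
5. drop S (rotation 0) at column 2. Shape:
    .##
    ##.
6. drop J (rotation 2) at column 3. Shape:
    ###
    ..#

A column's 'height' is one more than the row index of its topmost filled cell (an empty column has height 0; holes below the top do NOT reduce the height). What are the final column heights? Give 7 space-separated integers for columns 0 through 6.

Drop 1: T rot0 at col 2 lands with bottom-row=0; cleared 0 line(s) (total 0); column heights now [0 0 1 2 1 0 0], max=2
Drop 2: L rot0 at col 1 lands with bottom-row=2; cleared 0 line(s) (total 0); column heights now [0 3 3 4 1 0 0], max=4
Drop 3: L rot0 at col 2 lands with bottom-row=4; cleared 0 line(s) (total 0); column heights now [0 3 5 5 6 0 0], max=6
Drop 4: J rot3 at col 0 lands with bottom-row=3; cleared 0 line(s) (total 0); column heights now [4 6 5 5 6 0 0], max=6
Drop 5: S rot0 at col 2 lands with bottom-row=5; cleared 0 line(s) (total 0); column heights now [4 6 6 7 7 0 0], max=7
Drop 6: J rot2 at col 3 lands with bottom-row=6; cleared 0 line(s) (total 0); column heights now [4 6 6 8 8 8 0], max=8

Answer: 4 6 6 8 8 8 0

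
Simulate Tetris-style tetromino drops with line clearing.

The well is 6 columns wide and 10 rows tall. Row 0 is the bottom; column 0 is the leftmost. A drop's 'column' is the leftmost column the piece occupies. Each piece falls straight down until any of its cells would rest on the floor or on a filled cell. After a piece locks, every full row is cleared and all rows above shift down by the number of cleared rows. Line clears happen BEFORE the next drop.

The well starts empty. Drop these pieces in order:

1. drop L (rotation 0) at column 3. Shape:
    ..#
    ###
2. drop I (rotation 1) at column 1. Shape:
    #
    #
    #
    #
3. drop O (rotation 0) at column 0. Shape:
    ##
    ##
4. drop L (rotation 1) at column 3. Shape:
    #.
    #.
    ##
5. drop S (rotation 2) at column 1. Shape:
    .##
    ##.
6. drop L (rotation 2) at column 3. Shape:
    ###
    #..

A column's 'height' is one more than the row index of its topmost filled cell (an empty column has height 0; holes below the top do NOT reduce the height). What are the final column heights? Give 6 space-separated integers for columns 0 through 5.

Drop 1: L rot0 at col 3 lands with bottom-row=0; cleared 0 line(s) (total 0); column heights now [0 0 0 1 1 2], max=2
Drop 2: I rot1 at col 1 lands with bottom-row=0; cleared 0 line(s) (total 0); column heights now [0 4 0 1 1 2], max=4
Drop 3: O rot0 at col 0 lands with bottom-row=4; cleared 0 line(s) (total 0); column heights now [6 6 0 1 1 2], max=6
Drop 4: L rot1 at col 3 lands with bottom-row=1; cleared 0 line(s) (total 0); column heights now [6 6 0 4 2 2], max=6
Drop 5: S rot2 at col 1 lands with bottom-row=6; cleared 0 line(s) (total 0); column heights now [6 7 8 8 2 2], max=8
Drop 6: L rot2 at col 3 lands with bottom-row=8; cleared 0 line(s) (total 0); column heights now [6 7 8 10 10 10], max=10

Answer: 6 7 8 10 10 10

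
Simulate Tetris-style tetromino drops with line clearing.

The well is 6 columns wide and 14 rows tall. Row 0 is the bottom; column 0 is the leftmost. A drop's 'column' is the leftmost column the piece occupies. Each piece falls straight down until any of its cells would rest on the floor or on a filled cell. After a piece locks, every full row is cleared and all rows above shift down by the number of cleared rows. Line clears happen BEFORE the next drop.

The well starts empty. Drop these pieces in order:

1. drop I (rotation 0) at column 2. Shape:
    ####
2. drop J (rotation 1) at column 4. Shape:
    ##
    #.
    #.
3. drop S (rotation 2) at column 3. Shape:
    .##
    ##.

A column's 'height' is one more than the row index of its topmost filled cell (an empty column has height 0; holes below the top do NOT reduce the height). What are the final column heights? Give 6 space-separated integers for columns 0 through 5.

Answer: 0 0 1 5 6 6

Derivation:
Drop 1: I rot0 at col 2 lands with bottom-row=0; cleared 0 line(s) (total 0); column heights now [0 0 1 1 1 1], max=1
Drop 2: J rot1 at col 4 lands with bottom-row=1; cleared 0 line(s) (total 0); column heights now [0 0 1 1 4 4], max=4
Drop 3: S rot2 at col 3 lands with bottom-row=4; cleared 0 line(s) (total 0); column heights now [0 0 1 5 6 6], max=6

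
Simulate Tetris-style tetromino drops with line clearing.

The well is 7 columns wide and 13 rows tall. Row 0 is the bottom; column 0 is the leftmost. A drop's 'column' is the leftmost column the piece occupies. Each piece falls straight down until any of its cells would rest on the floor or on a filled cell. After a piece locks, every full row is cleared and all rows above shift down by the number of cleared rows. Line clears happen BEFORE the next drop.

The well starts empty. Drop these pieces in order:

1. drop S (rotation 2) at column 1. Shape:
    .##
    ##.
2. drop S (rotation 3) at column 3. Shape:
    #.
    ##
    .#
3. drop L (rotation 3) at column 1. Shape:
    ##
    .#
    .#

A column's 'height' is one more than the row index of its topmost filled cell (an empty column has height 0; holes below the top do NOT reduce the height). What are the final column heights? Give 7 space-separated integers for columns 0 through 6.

Drop 1: S rot2 at col 1 lands with bottom-row=0; cleared 0 line(s) (total 0); column heights now [0 1 2 2 0 0 0], max=2
Drop 2: S rot3 at col 3 lands with bottom-row=1; cleared 0 line(s) (total 0); column heights now [0 1 2 4 3 0 0], max=4
Drop 3: L rot3 at col 1 lands with bottom-row=2; cleared 0 line(s) (total 0); column heights now [0 5 5 4 3 0 0], max=5

Answer: 0 5 5 4 3 0 0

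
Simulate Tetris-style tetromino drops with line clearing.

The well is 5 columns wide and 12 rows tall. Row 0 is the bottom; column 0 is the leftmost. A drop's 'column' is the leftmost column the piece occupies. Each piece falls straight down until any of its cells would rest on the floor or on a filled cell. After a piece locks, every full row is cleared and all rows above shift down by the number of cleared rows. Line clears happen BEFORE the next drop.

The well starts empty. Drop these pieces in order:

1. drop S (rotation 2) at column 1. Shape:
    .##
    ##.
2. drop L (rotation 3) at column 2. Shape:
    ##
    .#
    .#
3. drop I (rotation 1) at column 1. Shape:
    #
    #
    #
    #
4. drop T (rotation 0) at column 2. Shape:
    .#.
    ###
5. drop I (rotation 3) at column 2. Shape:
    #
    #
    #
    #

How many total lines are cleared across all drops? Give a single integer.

Drop 1: S rot2 at col 1 lands with bottom-row=0; cleared 0 line(s) (total 0); column heights now [0 1 2 2 0], max=2
Drop 2: L rot3 at col 2 lands with bottom-row=2; cleared 0 line(s) (total 0); column heights now [0 1 5 5 0], max=5
Drop 3: I rot1 at col 1 lands with bottom-row=1; cleared 0 line(s) (total 0); column heights now [0 5 5 5 0], max=5
Drop 4: T rot0 at col 2 lands with bottom-row=5; cleared 0 line(s) (total 0); column heights now [0 5 6 7 6], max=7
Drop 5: I rot3 at col 2 lands with bottom-row=6; cleared 0 line(s) (total 0); column heights now [0 5 10 7 6], max=10

Answer: 0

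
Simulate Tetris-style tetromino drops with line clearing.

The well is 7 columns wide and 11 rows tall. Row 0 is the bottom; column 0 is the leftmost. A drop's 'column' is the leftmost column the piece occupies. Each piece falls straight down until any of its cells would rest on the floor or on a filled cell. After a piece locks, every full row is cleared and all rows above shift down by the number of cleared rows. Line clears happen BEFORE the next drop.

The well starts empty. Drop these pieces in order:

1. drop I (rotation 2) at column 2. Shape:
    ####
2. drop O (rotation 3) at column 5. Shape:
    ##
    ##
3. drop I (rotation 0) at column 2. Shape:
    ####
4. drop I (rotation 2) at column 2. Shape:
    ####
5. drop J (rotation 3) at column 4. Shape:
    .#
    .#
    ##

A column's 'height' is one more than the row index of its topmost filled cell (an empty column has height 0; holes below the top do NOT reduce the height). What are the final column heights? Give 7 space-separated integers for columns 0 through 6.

Drop 1: I rot2 at col 2 lands with bottom-row=0; cleared 0 line(s) (total 0); column heights now [0 0 1 1 1 1 0], max=1
Drop 2: O rot3 at col 5 lands with bottom-row=1; cleared 0 line(s) (total 0); column heights now [0 0 1 1 1 3 3], max=3
Drop 3: I rot0 at col 2 lands with bottom-row=3; cleared 0 line(s) (total 0); column heights now [0 0 4 4 4 4 3], max=4
Drop 4: I rot2 at col 2 lands with bottom-row=4; cleared 0 line(s) (total 0); column heights now [0 0 5 5 5 5 3], max=5
Drop 5: J rot3 at col 4 lands with bottom-row=5; cleared 0 line(s) (total 0); column heights now [0 0 5 5 6 8 3], max=8

Answer: 0 0 5 5 6 8 3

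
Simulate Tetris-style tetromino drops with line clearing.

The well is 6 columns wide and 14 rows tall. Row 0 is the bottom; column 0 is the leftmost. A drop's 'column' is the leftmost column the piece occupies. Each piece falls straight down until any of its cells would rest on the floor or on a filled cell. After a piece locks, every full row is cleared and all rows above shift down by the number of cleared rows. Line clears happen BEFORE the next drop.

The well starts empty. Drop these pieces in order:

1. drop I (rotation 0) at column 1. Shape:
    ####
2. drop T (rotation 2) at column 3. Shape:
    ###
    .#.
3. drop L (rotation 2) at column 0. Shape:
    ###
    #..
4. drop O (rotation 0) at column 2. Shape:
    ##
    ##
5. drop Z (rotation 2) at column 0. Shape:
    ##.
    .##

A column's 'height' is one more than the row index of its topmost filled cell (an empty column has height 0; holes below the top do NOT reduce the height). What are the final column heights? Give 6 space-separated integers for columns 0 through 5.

Drop 1: I rot0 at col 1 lands with bottom-row=0; cleared 0 line(s) (total 0); column heights now [0 1 1 1 1 0], max=1
Drop 2: T rot2 at col 3 lands with bottom-row=1; cleared 0 line(s) (total 0); column heights now [0 1 1 3 3 3], max=3
Drop 3: L rot2 at col 0 lands with bottom-row=0; cleared 0 line(s) (total 0); column heights now [2 2 2 3 3 3], max=3
Drop 4: O rot0 at col 2 lands with bottom-row=3; cleared 0 line(s) (total 0); column heights now [2 2 5 5 3 3], max=5
Drop 5: Z rot2 at col 0 lands with bottom-row=5; cleared 0 line(s) (total 0); column heights now [7 7 6 5 3 3], max=7

Answer: 7 7 6 5 3 3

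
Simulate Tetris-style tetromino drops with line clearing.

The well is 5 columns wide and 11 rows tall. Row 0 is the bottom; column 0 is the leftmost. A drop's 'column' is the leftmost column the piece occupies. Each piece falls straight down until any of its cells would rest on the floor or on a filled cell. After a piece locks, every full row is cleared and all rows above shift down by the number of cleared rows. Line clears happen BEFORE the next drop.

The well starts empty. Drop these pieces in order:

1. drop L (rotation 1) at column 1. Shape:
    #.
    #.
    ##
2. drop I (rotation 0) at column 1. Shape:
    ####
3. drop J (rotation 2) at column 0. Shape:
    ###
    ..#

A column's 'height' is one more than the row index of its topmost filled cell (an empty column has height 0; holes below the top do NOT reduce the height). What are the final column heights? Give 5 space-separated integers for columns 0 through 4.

Answer: 6 6 6 4 4

Derivation:
Drop 1: L rot1 at col 1 lands with bottom-row=0; cleared 0 line(s) (total 0); column heights now [0 3 1 0 0], max=3
Drop 2: I rot0 at col 1 lands with bottom-row=3; cleared 0 line(s) (total 0); column heights now [0 4 4 4 4], max=4
Drop 3: J rot2 at col 0 lands with bottom-row=4; cleared 0 line(s) (total 0); column heights now [6 6 6 4 4], max=6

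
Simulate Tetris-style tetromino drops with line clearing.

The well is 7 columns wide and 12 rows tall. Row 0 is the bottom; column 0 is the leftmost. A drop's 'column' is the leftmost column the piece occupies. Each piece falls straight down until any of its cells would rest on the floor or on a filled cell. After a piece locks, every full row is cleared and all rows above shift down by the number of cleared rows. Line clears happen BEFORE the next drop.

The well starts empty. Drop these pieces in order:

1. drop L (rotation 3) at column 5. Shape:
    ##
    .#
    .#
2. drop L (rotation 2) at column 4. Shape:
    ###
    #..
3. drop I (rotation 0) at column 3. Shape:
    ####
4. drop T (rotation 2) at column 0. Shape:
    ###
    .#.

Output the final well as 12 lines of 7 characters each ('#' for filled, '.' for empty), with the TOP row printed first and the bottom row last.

Drop 1: L rot3 at col 5 lands with bottom-row=0; cleared 0 line(s) (total 0); column heights now [0 0 0 0 0 3 3], max=3
Drop 2: L rot2 at col 4 lands with bottom-row=2; cleared 0 line(s) (total 0); column heights now [0 0 0 0 4 4 4], max=4
Drop 3: I rot0 at col 3 lands with bottom-row=4; cleared 0 line(s) (total 0); column heights now [0 0 0 5 5 5 5], max=5
Drop 4: T rot2 at col 0 lands with bottom-row=0; cleared 0 line(s) (total 0); column heights now [2 2 2 5 5 5 5], max=5

Answer: .......
.......
.......
.......
.......
.......
.......
...####
....###
....###
###...#
.#....#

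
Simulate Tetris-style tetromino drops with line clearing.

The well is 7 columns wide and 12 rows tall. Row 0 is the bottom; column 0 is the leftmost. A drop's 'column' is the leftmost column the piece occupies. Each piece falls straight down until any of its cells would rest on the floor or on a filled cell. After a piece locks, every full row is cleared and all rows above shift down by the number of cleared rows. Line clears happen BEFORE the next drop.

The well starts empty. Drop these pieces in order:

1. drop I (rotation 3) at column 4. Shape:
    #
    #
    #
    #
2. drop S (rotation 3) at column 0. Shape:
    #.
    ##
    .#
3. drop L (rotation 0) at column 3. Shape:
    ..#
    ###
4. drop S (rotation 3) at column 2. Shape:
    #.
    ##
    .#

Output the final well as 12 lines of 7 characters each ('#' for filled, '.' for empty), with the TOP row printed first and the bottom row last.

Drop 1: I rot3 at col 4 lands with bottom-row=0; cleared 0 line(s) (total 0); column heights now [0 0 0 0 4 0 0], max=4
Drop 2: S rot3 at col 0 lands with bottom-row=0; cleared 0 line(s) (total 0); column heights now [3 2 0 0 4 0 0], max=4
Drop 3: L rot0 at col 3 lands with bottom-row=4; cleared 0 line(s) (total 0); column heights now [3 2 0 5 5 6 0], max=6
Drop 4: S rot3 at col 2 lands with bottom-row=5; cleared 0 line(s) (total 0); column heights now [3 2 8 7 5 6 0], max=8

Answer: .......
.......
.......
.......
..#....
..##...
...#.#.
...###.
....#..
#...#..
##..#..
.#..#..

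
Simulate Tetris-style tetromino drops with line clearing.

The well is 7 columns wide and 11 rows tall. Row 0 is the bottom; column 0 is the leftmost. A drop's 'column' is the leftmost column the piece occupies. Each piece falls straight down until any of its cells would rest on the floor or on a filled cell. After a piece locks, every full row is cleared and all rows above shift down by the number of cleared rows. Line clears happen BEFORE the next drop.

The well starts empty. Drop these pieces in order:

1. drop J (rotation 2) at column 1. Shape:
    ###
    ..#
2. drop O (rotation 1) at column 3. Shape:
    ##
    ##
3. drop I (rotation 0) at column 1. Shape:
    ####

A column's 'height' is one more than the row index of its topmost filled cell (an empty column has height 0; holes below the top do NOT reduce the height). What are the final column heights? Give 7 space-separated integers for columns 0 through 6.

Answer: 0 5 5 5 5 0 0

Derivation:
Drop 1: J rot2 at col 1 lands with bottom-row=0; cleared 0 line(s) (total 0); column heights now [0 2 2 2 0 0 0], max=2
Drop 2: O rot1 at col 3 lands with bottom-row=2; cleared 0 line(s) (total 0); column heights now [0 2 2 4 4 0 0], max=4
Drop 3: I rot0 at col 1 lands with bottom-row=4; cleared 0 line(s) (total 0); column heights now [0 5 5 5 5 0 0], max=5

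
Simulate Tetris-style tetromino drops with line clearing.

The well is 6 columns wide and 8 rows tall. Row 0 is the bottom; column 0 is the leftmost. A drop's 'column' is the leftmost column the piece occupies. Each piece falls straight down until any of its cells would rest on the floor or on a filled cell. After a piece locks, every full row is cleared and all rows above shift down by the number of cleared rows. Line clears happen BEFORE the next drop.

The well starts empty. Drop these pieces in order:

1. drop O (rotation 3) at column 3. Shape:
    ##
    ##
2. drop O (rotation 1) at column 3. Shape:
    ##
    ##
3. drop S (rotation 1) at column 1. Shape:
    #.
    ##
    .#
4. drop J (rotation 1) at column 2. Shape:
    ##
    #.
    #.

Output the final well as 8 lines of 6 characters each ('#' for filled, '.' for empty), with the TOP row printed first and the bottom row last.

Answer: ......
......
......
..##..
..###.
.####.
.####.
..###.

Derivation:
Drop 1: O rot3 at col 3 lands with bottom-row=0; cleared 0 line(s) (total 0); column heights now [0 0 0 2 2 0], max=2
Drop 2: O rot1 at col 3 lands with bottom-row=2; cleared 0 line(s) (total 0); column heights now [0 0 0 4 4 0], max=4
Drop 3: S rot1 at col 1 lands with bottom-row=0; cleared 0 line(s) (total 0); column heights now [0 3 2 4 4 0], max=4
Drop 4: J rot1 at col 2 lands with bottom-row=2; cleared 0 line(s) (total 0); column heights now [0 3 5 5 4 0], max=5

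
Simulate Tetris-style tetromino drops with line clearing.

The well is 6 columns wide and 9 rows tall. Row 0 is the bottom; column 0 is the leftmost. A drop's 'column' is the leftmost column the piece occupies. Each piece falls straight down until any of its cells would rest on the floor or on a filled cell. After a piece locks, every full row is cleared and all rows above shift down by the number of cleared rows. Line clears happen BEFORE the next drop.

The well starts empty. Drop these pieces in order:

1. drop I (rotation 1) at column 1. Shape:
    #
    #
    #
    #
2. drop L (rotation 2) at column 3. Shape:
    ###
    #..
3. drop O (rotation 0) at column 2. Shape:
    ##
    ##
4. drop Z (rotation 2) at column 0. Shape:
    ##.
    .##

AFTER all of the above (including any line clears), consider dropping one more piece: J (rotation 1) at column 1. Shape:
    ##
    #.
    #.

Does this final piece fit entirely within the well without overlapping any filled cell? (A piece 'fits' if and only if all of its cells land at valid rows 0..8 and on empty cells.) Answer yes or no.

Drop 1: I rot1 at col 1 lands with bottom-row=0; cleared 0 line(s) (total 0); column heights now [0 4 0 0 0 0], max=4
Drop 2: L rot2 at col 3 lands with bottom-row=0; cleared 0 line(s) (total 0); column heights now [0 4 0 2 2 2], max=4
Drop 3: O rot0 at col 2 lands with bottom-row=2; cleared 0 line(s) (total 0); column heights now [0 4 4 4 2 2], max=4
Drop 4: Z rot2 at col 0 lands with bottom-row=4; cleared 0 line(s) (total 0); column heights now [6 6 5 4 2 2], max=6
Test piece J rot1 at col 1 (width 2): heights before test = [6 6 5 4 2 2]; fits = True

Answer: yes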